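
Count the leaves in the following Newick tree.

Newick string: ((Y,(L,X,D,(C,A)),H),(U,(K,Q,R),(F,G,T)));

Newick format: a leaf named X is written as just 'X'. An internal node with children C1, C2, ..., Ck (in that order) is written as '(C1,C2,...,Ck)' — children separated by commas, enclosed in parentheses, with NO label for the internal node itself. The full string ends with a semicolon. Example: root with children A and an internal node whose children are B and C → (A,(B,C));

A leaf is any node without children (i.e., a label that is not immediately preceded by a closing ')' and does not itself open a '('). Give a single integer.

Answer: 14

Derivation:
Newick: ((Y,(L,X,D,(C,A)),H),(U,(K,Q,R),(F,G,T)));
Scan left-to-right; a leaf is any maximal label run not followed by '(':
  pos 2: leaf 'Y' → count = 1
  pos 5: leaf 'L' → count = 2
  pos 7: leaf 'X' → count = 3
  pos 9: leaf 'D' → count = 4
  pos 12: leaf 'C' → count = 5
  pos 14: leaf 'A' → count = 6
  pos 18: leaf 'H' → count = 7
  pos 22: leaf 'U' → count = 8
  pos 25: leaf 'K' → count = 9
  pos 27: leaf 'Q' → count = 10
  pos 29: leaf 'R' → count = 11
  pos 33: leaf 'F' → count = 12
  pos 35: leaf 'G' → count = 13
  pos 37: leaf 'T' → count = 14
Total leaves: 14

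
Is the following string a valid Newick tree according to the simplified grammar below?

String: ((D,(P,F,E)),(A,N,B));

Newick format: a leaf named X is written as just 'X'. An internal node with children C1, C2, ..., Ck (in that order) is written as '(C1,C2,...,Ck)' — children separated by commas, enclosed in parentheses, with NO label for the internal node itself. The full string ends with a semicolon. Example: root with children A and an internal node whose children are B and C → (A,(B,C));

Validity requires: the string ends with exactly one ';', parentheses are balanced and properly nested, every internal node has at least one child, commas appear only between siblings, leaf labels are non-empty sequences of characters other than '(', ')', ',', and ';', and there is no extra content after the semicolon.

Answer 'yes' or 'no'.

Answer: yes

Derivation:
Input: ((D,(P,F,E)),(A,N,B));
Paren balance: 4 '(' vs 4 ')' OK
Ends with single ';': True
Full parse: OK
Valid: True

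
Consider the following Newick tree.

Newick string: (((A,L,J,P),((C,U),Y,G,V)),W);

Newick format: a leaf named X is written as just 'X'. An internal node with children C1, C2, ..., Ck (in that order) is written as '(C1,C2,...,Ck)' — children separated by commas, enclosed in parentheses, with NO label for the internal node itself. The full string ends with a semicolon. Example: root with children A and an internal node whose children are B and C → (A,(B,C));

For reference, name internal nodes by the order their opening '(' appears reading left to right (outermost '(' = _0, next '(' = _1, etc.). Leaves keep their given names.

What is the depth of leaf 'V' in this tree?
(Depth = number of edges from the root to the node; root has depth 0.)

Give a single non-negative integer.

Newick: (((A,L,J,P),((C,U),Y,G,V)),W);
Naming internals by '(' encounter order: outermost '(' = _0, next = _1, ...
Query node: V
Path from root: _0 -> _1 -> _3 -> V
Depth of V: 3 (number of edges from root)

Answer: 3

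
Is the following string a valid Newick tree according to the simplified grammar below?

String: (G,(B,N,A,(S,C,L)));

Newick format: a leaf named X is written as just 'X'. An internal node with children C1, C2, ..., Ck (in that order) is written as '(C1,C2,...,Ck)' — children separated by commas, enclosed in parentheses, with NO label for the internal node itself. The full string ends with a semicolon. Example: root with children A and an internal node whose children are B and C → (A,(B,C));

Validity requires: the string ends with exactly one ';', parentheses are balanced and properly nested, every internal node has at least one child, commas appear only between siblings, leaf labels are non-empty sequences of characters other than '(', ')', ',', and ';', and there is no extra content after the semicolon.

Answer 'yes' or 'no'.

Input: (G,(B,N,A,(S,C,L)));
Paren balance: 3 '(' vs 3 ')' OK
Ends with single ';': True
Full parse: OK
Valid: True

Answer: yes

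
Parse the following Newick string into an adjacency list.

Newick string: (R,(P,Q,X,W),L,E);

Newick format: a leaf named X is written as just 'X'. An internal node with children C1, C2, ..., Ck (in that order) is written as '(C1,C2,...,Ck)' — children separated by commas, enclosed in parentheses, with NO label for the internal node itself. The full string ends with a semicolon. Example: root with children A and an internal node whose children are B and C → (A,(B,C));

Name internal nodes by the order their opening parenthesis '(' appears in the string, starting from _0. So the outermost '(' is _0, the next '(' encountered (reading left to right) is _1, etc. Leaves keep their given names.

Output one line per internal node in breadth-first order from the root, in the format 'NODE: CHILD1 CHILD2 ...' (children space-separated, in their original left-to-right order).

Answer: _0: R _1 L E
_1: P Q X W

Derivation:
Input: (R,(P,Q,X,W),L,E);
Scanning left-to-right, naming '(' by encounter order:
  pos 0: '(' -> open internal node _0 (depth 1)
  pos 3: '(' -> open internal node _1 (depth 2)
  pos 11: ')' -> close internal node _1 (now at depth 1)
  pos 16: ')' -> close internal node _0 (now at depth 0)
Total internal nodes: 2
BFS adjacency from root:
  _0: R _1 L E
  _1: P Q X W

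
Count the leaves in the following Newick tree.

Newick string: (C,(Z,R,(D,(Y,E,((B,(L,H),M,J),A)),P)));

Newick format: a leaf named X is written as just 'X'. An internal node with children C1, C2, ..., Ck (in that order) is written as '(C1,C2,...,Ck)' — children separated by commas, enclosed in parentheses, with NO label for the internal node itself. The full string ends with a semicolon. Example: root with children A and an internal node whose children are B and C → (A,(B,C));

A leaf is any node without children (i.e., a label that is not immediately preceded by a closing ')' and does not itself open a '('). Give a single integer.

Answer: 13

Derivation:
Newick: (C,(Z,R,(D,(Y,E,((B,(L,H),M,J),A)),P)));
Scan left-to-right; a leaf is any maximal label run not followed by '(':
  pos 1: leaf 'C' → count = 1
  pos 4: leaf 'Z' → count = 2
  pos 6: leaf 'R' → count = 3
  pos 9: leaf 'D' → count = 4
  pos 12: leaf 'Y' → count = 5
  pos 14: leaf 'E' → count = 6
  pos 18: leaf 'B' → count = 7
  pos 21: leaf 'L' → count = 8
  pos 23: leaf 'H' → count = 9
  pos 26: leaf 'M' → count = 10
  pos 28: leaf 'J' → count = 11
  pos 31: leaf 'A' → count = 12
  pos 35: leaf 'P' → count = 13
Total leaves: 13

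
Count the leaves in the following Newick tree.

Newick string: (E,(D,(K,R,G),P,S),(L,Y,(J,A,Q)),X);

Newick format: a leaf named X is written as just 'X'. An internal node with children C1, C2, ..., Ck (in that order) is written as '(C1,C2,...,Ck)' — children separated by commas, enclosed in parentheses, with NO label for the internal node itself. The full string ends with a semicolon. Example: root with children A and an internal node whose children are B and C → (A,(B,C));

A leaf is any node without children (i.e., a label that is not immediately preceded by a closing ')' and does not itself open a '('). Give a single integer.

Answer: 13

Derivation:
Newick: (E,(D,(K,R,G),P,S),(L,Y,(J,A,Q)),X);
Scan left-to-right; a leaf is any maximal label run not followed by '(':
  pos 1: leaf 'E' → count = 1
  pos 4: leaf 'D' → count = 2
  pos 7: leaf 'K' → count = 3
  pos 9: leaf 'R' → count = 4
  pos 11: leaf 'G' → count = 5
  pos 14: leaf 'P' → count = 6
  pos 16: leaf 'S' → count = 7
  pos 20: leaf 'L' → count = 8
  pos 22: leaf 'Y' → count = 9
  pos 25: leaf 'J' → count = 10
  pos 27: leaf 'A' → count = 11
  pos 29: leaf 'Q' → count = 12
  pos 33: leaf 'X' → count = 13
Total leaves: 13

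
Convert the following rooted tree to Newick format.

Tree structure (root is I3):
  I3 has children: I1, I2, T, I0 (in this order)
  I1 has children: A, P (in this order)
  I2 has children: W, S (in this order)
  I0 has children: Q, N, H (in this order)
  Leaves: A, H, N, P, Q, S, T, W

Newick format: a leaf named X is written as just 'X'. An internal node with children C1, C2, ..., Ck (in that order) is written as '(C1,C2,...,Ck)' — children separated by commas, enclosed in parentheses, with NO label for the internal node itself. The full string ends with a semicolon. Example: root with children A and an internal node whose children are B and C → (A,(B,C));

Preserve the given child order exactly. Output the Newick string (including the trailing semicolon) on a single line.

Answer: ((A,P),(W,S),T,(Q,N,H));

Derivation:
internal I3 with children ['I1', 'I2', 'T', 'I0']
  internal I1 with children ['A', 'P']
    leaf 'A' → 'A'
    leaf 'P' → 'P'
  → '(A,P)'
  internal I2 with children ['W', 'S']
    leaf 'W' → 'W'
    leaf 'S' → 'S'
  → '(W,S)'
  leaf 'T' → 'T'
  internal I0 with children ['Q', 'N', 'H']
    leaf 'Q' → 'Q'
    leaf 'N' → 'N'
    leaf 'H' → 'H'
  → '(Q,N,H)'
→ '((A,P),(W,S),T,(Q,N,H))'
Final: ((A,P),(W,S),T,(Q,N,H));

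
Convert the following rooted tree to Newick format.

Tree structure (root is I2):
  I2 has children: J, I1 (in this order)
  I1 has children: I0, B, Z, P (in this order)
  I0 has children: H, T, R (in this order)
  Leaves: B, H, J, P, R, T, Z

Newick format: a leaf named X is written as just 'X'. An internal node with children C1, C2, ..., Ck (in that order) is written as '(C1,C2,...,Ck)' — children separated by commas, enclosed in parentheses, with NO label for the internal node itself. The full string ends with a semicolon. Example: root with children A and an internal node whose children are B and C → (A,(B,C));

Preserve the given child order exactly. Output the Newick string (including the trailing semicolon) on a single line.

internal I2 with children ['J', 'I1']
  leaf 'J' → 'J'
  internal I1 with children ['I0', 'B', 'Z', 'P']
    internal I0 with children ['H', 'T', 'R']
      leaf 'H' → 'H'
      leaf 'T' → 'T'
      leaf 'R' → 'R'
    → '(H,T,R)'
    leaf 'B' → 'B'
    leaf 'Z' → 'Z'
    leaf 'P' → 'P'
  → '((H,T,R),B,Z,P)'
→ '(J,((H,T,R),B,Z,P))'
Final: (J,((H,T,R),B,Z,P));

Answer: (J,((H,T,R),B,Z,P));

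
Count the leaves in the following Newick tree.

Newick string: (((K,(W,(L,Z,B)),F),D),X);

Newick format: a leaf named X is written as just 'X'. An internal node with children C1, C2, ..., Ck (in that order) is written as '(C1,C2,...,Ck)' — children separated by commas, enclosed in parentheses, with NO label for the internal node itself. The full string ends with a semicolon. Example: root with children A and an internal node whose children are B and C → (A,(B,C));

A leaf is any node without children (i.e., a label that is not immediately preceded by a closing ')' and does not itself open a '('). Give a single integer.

Answer: 8

Derivation:
Newick: (((K,(W,(L,Z,B)),F),D),X);
Scan left-to-right; a leaf is any maximal label run not followed by '(':
  pos 3: leaf 'K' → count = 1
  pos 6: leaf 'W' → count = 2
  pos 9: leaf 'L' → count = 3
  pos 11: leaf 'Z' → count = 4
  pos 13: leaf 'B' → count = 5
  pos 17: leaf 'F' → count = 6
  pos 20: leaf 'D' → count = 7
  pos 23: leaf 'X' → count = 8
Total leaves: 8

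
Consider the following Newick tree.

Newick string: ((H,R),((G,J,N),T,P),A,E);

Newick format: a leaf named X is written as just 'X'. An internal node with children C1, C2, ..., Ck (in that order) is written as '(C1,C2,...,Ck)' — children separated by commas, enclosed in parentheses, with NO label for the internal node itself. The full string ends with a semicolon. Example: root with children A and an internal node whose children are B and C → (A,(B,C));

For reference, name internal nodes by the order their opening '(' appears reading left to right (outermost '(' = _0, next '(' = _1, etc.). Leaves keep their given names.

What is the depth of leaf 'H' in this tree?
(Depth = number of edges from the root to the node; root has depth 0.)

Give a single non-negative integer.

Newick: ((H,R),((G,J,N),T,P),A,E);
Naming internals by '(' encounter order: outermost '(' = _0, next = _1, ...
Query node: H
Path from root: _0 -> _1 -> H
Depth of H: 2 (number of edges from root)

Answer: 2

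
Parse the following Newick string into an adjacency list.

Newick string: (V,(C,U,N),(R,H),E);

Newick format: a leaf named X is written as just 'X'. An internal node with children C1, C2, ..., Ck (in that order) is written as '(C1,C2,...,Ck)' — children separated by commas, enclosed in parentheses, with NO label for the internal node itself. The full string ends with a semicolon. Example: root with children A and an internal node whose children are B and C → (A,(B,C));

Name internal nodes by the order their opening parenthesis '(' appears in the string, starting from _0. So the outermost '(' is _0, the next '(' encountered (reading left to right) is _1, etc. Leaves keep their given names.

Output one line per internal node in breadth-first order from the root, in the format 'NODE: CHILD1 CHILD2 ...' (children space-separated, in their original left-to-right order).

Input: (V,(C,U,N),(R,H),E);
Scanning left-to-right, naming '(' by encounter order:
  pos 0: '(' -> open internal node _0 (depth 1)
  pos 3: '(' -> open internal node _1 (depth 2)
  pos 9: ')' -> close internal node _1 (now at depth 1)
  pos 11: '(' -> open internal node _2 (depth 2)
  pos 15: ')' -> close internal node _2 (now at depth 1)
  pos 18: ')' -> close internal node _0 (now at depth 0)
Total internal nodes: 3
BFS adjacency from root:
  _0: V _1 _2 E
  _1: C U N
  _2: R H

Answer: _0: V _1 _2 E
_1: C U N
_2: R H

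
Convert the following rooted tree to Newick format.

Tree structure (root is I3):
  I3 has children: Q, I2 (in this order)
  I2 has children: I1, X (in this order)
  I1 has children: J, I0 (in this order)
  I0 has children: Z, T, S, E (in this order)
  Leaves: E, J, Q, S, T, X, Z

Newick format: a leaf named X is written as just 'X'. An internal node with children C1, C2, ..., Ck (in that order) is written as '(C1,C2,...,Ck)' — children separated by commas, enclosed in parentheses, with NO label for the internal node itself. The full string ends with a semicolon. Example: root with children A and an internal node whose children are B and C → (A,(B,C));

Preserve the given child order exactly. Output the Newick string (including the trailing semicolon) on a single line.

internal I3 with children ['Q', 'I2']
  leaf 'Q' → 'Q'
  internal I2 with children ['I1', 'X']
    internal I1 with children ['J', 'I0']
      leaf 'J' → 'J'
      internal I0 with children ['Z', 'T', 'S', 'E']
        leaf 'Z' → 'Z'
        leaf 'T' → 'T'
        leaf 'S' → 'S'
        leaf 'E' → 'E'
      → '(Z,T,S,E)'
    → '(J,(Z,T,S,E))'
    leaf 'X' → 'X'
  → '((J,(Z,T,S,E)),X)'
→ '(Q,((J,(Z,T,S,E)),X))'
Final: (Q,((J,(Z,T,S,E)),X));

Answer: (Q,((J,(Z,T,S,E)),X));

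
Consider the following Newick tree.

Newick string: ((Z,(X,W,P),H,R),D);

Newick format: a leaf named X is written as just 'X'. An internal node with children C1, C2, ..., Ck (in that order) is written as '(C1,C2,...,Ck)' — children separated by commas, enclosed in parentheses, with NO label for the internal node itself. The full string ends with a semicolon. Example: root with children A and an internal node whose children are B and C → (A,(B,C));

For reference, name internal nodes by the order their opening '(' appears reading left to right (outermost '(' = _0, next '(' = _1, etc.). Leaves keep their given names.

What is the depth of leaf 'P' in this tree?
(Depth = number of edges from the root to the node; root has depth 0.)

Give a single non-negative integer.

Answer: 3

Derivation:
Newick: ((Z,(X,W,P),H,R),D);
Naming internals by '(' encounter order: outermost '(' = _0, next = _1, ...
Query node: P
Path from root: _0 -> _1 -> _2 -> P
Depth of P: 3 (number of edges from root)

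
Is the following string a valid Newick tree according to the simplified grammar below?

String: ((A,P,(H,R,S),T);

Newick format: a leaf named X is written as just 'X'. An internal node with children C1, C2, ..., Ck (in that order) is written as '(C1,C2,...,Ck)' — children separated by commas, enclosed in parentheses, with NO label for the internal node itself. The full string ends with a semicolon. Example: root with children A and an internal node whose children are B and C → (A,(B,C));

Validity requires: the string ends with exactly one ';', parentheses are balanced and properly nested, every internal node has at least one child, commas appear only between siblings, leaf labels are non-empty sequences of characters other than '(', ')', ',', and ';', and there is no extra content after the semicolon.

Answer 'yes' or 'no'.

Input: ((A,P,(H,R,S),T);
Paren balance: 3 '(' vs 2 ')' MISMATCH
Ends with single ';': True
Full parse: FAILS (expected , or ) at pos 16)
Valid: False

Answer: no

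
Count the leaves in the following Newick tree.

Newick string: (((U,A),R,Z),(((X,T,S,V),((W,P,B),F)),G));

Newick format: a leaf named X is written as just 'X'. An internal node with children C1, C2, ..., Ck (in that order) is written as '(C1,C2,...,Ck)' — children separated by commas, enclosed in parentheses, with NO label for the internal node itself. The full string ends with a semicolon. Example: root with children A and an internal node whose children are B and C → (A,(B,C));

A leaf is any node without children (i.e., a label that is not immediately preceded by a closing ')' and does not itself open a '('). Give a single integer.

Newick: (((U,A),R,Z),(((X,T,S,V),((W,P,B),F)),G));
Scan left-to-right; a leaf is any maximal label run not followed by '(':
  pos 3: leaf 'U' → count = 1
  pos 5: leaf 'A' → count = 2
  pos 8: leaf 'R' → count = 3
  pos 10: leaf 'Z' → count = 4
  pos 16: leaf 'X' → count = 5
  pos 18: leaf 'T' → count = 6
  pos 20: leaf 'S' → count = 7
  pos 22: leaf 'V' → count = 8
  pos 27: leaf 'W' → count = 9
  pos 29: leaf 'P' → count = 10
  pos 31: leaf 'B' → count = 11
  pos 34: leaf 'F' → count = 12
  pos 38: leaf 'G' → count = 13
Total leaves: 13

Answer: 13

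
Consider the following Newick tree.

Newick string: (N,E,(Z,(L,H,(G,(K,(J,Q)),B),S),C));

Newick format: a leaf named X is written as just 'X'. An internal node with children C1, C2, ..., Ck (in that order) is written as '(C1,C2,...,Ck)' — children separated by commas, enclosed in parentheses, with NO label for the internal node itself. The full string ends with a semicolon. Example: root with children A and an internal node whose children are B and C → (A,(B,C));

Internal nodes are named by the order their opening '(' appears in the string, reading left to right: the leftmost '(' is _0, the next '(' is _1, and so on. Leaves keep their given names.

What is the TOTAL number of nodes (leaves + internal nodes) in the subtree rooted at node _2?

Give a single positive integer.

Newick: (N,E,(Z,(L,H,(G,(K,(J,Q)),B),S),C));
Locate _2: it is the '(' at position 8 (the 3rd '(' reading left to right).
Query: subtree rooted at _2
_2: subtree_size = 1 + 11
  L: subtree_size = 1 + 0
  H: subtree_size = 1 + 0
  _3: subtree_size = 1 + 7
    G: subtree_size = 1 + 0
    _4: subtree_size = 1 + 4
      K: subtree_size = 1 + 0
      _5: subtree_size = 1 + 2
        J: subtree_size = 1 + 0
        Q: subtree_size = 1 + 0
    B: subtree_size = 1 + 0
  S: subtree_size = 1 + 0
Total subtree size of _2: 12

Answer: 12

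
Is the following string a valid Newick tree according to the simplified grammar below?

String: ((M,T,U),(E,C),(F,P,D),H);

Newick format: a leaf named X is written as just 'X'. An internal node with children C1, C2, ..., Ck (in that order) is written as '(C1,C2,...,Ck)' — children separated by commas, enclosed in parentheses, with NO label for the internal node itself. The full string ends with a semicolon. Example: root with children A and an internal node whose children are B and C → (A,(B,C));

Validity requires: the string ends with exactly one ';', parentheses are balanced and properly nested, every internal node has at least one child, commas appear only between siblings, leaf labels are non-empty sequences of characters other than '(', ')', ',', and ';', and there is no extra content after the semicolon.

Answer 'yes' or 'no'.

Input: ((M,T,U),(E,C),(F,P,D),H);
Paren balance: 4 '(' vs 4 ')' OK
Ends with single ';': True
Full parse: OK
Valid: True

Answer: yes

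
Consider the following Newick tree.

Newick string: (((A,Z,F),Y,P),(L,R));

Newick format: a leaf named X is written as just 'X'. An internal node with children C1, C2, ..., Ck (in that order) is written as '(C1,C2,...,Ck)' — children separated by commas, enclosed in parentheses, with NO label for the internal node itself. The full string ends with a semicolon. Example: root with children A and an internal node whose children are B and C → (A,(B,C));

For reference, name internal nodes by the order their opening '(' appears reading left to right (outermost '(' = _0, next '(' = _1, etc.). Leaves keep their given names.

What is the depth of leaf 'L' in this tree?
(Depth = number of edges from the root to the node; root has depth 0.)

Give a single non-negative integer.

Newick: (((A,Z,F),Y,P),(L,R));
Naming internals by '(' encounter order: outermost '(' = _0, next = _1, ...
Query node: L
Path from root: _0 -> _3 -> L
Depth of L: 2 (number of edges from root)

Answer: 2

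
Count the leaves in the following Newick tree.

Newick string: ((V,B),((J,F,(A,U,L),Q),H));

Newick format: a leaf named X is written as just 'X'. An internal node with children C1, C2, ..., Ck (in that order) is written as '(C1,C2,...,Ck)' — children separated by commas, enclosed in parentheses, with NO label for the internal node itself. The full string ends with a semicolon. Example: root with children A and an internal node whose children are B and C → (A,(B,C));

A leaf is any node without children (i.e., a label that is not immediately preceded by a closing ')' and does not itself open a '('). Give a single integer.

Newick: ((V,B),((J,F,(A,U,L),Q),H));
Scan left-to-right; a leaf is any maximal label run not followed by '(':
  pos 2: leaf 'V' → count = 1
  pos 4: leaf 'B' → count = 2
  pos 9: leaf 'J' → count = 3
  pos 11: leaf 'F' → count = 4
  pos 14: leaf 'A' → count = 5
  pos 16: leaf 'U' → count = 6
  pos 18: leaf 'L' → count = 7
  pos 21: leaf 'Q' → count = 8
  pos 24: leaf 'H' → count = 9
Total leaves: 9

Answer: 9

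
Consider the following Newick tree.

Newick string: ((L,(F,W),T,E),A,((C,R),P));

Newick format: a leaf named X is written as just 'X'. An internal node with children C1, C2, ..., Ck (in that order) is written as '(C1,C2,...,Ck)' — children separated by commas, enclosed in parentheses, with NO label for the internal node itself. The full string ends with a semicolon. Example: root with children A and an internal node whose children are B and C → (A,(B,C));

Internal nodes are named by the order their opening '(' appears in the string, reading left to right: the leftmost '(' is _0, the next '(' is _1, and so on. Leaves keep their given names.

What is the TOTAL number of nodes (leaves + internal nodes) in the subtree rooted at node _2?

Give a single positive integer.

Newick: ((L,(F,W),T,E),A,((C,R),P));
Locate _2: it is the '(' at position 4 (the 3rd '(' reading left to right).
Query: subtree rooted at _2
_2: subtree_size = 1 + 2
  F: subtree_size = 1 + 0
  W: subtree_size = 1 + 0
Total subtree size of _2: 3

Answer: 3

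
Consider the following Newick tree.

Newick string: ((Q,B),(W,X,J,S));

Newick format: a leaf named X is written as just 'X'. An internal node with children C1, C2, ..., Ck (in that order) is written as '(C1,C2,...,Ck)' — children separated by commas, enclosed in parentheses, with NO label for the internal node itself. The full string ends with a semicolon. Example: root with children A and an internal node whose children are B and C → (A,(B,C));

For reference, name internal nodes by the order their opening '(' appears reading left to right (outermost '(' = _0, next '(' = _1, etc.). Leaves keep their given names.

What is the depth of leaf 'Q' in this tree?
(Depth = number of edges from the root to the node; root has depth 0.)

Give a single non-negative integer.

Newick: ((Q,B),(W,X,J,S));
Naming internals by '(' encounter order: outermost '(' = _0, next = _1, ...
Query node: Q
Path from root: _0 -> _1 -> Q
Depth of Q: 2 (number of edges from root)

Answer: 2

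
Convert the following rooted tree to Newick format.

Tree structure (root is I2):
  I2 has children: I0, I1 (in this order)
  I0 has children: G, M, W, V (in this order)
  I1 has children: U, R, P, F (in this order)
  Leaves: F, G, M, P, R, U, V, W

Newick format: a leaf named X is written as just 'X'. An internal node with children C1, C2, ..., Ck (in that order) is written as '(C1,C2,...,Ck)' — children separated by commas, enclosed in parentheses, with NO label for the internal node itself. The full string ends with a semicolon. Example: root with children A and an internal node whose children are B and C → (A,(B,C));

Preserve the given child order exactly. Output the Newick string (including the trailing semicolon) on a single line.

internal I2 with children ['I0', 'I1']
  internal I0 with children ['G', 'M', 'W', 'V']
    leaf 'G' → 'G'
    leaf 'M' → 'M'
    leaf 'W' → 'W'
    leaf 'V' → 'V'
  → '(G,M,W,V)'
  internal I1 with children ['U', 'R', 'P', 'F']
    leaf 'U' → 'U'
    leaf 'R' → 'R'
    leaf 'P' → 'P'
    leaf 'F' → 'F'
  → '(U,R,P,F)'
→ '((G,M,W,V),(U,R,P,F))'
Final: ((G,M,W,V),(U,R,P,F));

Answer: ((G,M,W,V),(U,R,P,F));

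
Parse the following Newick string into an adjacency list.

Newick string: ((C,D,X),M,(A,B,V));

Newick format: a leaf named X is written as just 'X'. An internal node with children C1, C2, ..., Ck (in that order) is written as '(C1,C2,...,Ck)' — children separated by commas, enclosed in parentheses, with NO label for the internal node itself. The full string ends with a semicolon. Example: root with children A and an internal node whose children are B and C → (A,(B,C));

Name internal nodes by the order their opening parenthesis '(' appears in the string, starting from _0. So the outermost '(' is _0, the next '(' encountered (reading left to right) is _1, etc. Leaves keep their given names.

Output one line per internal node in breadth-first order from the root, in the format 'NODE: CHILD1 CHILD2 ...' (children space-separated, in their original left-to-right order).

Input: ((C,D,X),M,(A,B,V));
Scanning left-to-right, naming '(' by encounter order:
  pos 0: '(' -> open internal node _0 (depth 1)
  pos 1: '(' -> open internal node _1 (depth 2)
  pos 7: ')' -> close internal node _1 (now at depth 1)
  pos 11: '(' -> open internal node _2 (depth 2)
  pos 17: ')' -> close internal node _2 (now at depth 1)
  pos 18: ')' -> close internal node _0 (now at depth 0)
Total internal nodes: 3
BFS adjacency from root:
  _0: _1 M _2
  _1: C D X
  _2: A B V

Answer: _0: _1 M _2
_1: C D X
_2: A B V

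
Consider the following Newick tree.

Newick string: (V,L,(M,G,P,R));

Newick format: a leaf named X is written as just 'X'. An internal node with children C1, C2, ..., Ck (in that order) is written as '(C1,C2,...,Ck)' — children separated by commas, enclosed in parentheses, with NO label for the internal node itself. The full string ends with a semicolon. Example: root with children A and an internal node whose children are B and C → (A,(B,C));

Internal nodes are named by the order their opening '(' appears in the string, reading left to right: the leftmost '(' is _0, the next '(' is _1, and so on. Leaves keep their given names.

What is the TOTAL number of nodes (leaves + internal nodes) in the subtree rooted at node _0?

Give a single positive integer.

Answer: 8

Derivation:
Newick: (V,L,(M,G,P,R));
Locate _0: it is the '(' at position 0 (the 1st '(' reading left to right).
Query: subtree rooted at _0
_0: subtree_size = 1 + 7
  V: subtree_size = 1 + 0
  L: subtree_size = 1 + 0
  _1: subtree_size = 1 + 4
    M: subtree_size = 1 + 0
    G: subtree_size = 1 + 0
    P: subtree_size = 1 + 0
    R: subtree_size = 1 + 0
Total subtree size of _0: 8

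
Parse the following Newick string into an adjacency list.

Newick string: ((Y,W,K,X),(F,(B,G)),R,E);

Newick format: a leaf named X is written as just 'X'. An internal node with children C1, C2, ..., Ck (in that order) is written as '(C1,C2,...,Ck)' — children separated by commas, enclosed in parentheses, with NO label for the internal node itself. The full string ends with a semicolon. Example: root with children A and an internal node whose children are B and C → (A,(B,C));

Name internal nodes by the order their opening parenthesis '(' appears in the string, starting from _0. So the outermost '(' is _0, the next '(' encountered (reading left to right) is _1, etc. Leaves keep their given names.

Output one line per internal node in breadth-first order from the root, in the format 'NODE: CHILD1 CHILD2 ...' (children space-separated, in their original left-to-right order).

Input: ((Y,W,K,X),(F,(B,G)),R,E);
Scanning left-to-right, naming '(' by encounter order:
  pos 0: '(' -> open internal node _0 (depth 1)
  pos 1: '(' -> open internal node _1 (depth 2)
  pos 9: ')' -> close internal node _1 (now at depth 1)
  pos 11: '(' -> open internal node _2 (depth 2)
  pos 14: '(' -> open internal node _3 (depth 3)
  pos 18: ')' -> close internal node _3 (now at depth 2)
  pos 19: ')' -> close internal node _2 (now at depth 1)
  pos 24: ')' -> close internal node _0 (now at depth 0)
Total internal nodes: 4
BFS adjacency from root:
  _0: _1 _2 R E
  _1: Y W K X
  _2: F _3
  _3: B G

Answer: _0: _1 _2 R E
_1: Y W K X
_2: F _3
_3: B G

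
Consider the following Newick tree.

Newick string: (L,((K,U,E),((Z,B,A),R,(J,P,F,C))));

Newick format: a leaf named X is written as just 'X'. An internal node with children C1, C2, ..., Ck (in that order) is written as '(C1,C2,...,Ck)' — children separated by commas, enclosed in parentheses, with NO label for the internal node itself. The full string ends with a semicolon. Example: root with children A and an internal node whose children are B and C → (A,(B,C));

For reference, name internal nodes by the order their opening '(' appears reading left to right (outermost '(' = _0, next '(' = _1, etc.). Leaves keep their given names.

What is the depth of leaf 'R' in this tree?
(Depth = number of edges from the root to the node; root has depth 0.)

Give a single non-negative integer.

Answer: 3

Derivation:
Newick: (L,((K,U,E),((Z,B,A),R,(J,P,F,C))));
Naming internals by '(' encounter order: outermost '(' = _0, next = _1, ...
Query node: R
Path from root: _0 -> _1 -> _3 -> R
Depth of R: 3 (number of edges from root)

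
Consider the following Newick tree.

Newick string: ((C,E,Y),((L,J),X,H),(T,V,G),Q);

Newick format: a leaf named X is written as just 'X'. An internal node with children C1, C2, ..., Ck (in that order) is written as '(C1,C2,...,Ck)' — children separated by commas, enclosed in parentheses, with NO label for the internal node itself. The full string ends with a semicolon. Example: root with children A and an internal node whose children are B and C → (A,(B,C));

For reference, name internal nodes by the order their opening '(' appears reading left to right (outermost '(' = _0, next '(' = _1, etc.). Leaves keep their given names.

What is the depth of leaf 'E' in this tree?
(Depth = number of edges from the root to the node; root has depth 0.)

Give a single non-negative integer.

Newick: ((C,E,Y),((L,J),X,H),(T,V,G),Q);
Naming internals by '(' encounter order: outermost '(' = _0, next = _1, ...
Query node: E
Path from root: _0 -> _1 -> E
Depth of E: 2 (number of edges from root)

Answer: 2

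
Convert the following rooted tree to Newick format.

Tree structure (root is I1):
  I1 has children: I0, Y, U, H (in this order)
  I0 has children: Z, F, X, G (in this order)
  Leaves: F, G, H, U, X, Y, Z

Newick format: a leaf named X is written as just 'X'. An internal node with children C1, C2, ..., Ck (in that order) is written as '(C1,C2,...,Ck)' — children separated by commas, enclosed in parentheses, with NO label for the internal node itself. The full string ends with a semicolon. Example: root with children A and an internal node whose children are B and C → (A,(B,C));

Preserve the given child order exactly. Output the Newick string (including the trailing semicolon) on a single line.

Answer: ((Z,F,X,G),Y,U,H);

Derivation:
internal I1 with children ['I0', 'Y', 'U', 'H']
  internal I0 with children ['Z', 'F', 'X', 'G']
    leaf 'Z' → 'Z'
    leaf 'F' → 'F'
    leaf 'X' → 'X'
    leaf 'G' → 'G'
  → '(Z,F,X,G)'
  leaf 'Y' → 'Y'
  leaf 'U' → 'U'
  leaf 'H' → 'H'
→ '((Z,F,X,G),Y,U,H)'
Final: ((Z,F,X,G),Y,U,H);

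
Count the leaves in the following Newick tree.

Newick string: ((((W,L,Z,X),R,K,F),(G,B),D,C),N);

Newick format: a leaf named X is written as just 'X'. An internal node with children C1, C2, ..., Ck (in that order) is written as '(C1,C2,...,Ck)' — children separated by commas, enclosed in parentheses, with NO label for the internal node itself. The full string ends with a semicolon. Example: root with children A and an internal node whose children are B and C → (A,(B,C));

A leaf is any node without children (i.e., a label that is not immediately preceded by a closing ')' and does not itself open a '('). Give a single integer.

Answer: 12

Derivation:
Newick: ((((W,L,Z,X),R,K,F),(G,B),D,C),N);
Scan left-to-right; a leaf is any maximal label run not followed by '(':
  pos 4: leaf 'W' → count = 1
  pos 6: leaf 'L' → count = 2
  pos 8: leaf 'Z' → count = 3
  pos 10: leaf 'X' → count = 4
  pos 13: leaf 'R' → count = 5
  pos 15: leaf 'K' → count = 6
  pos 17: leaf 'F' → count = 7
  pos 21: leaf 'G' → count = 8
  pos 23: leaf 'B' → count = 9
  pos 26: leaf 'D' → count = 10
  pos 28: leaf 'C' → count = 11
  pos 31: leaf 'N' → count = 12
Total leaves: 12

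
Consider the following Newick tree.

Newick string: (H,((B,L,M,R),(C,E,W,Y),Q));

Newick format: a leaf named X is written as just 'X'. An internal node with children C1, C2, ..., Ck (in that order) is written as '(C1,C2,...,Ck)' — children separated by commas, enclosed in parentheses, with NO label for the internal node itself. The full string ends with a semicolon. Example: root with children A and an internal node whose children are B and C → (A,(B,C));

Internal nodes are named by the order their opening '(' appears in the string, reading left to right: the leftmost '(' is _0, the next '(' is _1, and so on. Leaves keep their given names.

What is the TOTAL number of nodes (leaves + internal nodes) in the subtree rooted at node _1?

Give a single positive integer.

Newick: (H,((B,L,M,R),(C,E,W,Y),Q));
Locate _1: it is the '(' at position 3 (the 2nd '(' reading left to right).
Query: subtree rooted at _1
_1: subtree_size = 1 + 11
  _2: subtree_size = 1 + 4
    B: subtree_size = 1 + 0
    L: subtree_size = 1 + 0
    M: subtree_size = 1 + 0
    R: subtree_size = 1 + 0
  _3: subtree_size = 1 + 4
    C: subtree_size = 1 + 0
    E: subtree_size = 1 + 0
    W: subtree_size = 1 + 0
    Y: subtree_size = 1 + 0
  Q: subtree_size = 1 + 0
Total subtree size of _1: 12

Answer: 12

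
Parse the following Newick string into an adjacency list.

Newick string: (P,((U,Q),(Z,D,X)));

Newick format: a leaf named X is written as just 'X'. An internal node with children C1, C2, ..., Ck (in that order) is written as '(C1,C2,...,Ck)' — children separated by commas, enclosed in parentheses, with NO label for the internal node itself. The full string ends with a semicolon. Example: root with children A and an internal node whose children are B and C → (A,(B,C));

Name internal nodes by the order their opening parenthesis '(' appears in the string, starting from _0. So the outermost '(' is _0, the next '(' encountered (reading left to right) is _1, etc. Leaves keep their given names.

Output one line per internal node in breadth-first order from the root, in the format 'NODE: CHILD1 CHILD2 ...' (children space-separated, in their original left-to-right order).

Input: (P,((U,Q),(Z,D,X)));
Scanning left-to-right, naming '(' by encounter order:
  pos 0: '(' -> open internal node _0 (depth 1)
  pos 3: '(' -> open internal node _1 (depth 2)
  pos 4: '(' -> open internal node _2 (depth 3)
  pos 8: ')' -> close internal node _2 (now at depth 2)
  pos 10: '(' -> open internal node _3 (depth 3)
  pos 16: ')' -> close internal node _3 (now at depth 2)
  pos 17: ')' -> close internal node _1 (now at depth 1)
  pos 18: ')' -> close internal node _0 (now at depth 0)
Total internal nodes: 4
BFS adjacency from root:
  _0: P _1
  _1: _2 _3
  _2: U Q
  _3: Z D X

Answer: _0: P _1
_1: _2 _3
_2: U Q
_3: Z D X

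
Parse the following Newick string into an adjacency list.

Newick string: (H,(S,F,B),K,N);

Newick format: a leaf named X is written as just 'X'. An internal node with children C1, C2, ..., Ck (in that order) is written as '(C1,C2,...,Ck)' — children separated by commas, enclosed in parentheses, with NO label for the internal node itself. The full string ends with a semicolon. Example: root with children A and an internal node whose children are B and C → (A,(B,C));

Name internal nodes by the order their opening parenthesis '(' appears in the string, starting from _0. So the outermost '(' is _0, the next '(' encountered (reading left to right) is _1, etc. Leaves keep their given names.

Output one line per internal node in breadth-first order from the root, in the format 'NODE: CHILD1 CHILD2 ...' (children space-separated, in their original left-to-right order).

Input: (H,(S,F,B),K,N);
Scanning left-to-right, naming '(' by encounter order:
  pos 0: '(' -> open internal node _0 (depth 1)
  pos 3: '(' -> open internal node _1 (depth 2)
  pos 9: ')' -> close internal node _1 (now at depth 1)
  pos 14: ')' -> close internal node _0 (now at depth 0)
Total internal nodes: 2
BFS adjacency from root:
  _0: H _1 K N
  _1: S F B

Answer: _0: H _1 K N
_1: S F B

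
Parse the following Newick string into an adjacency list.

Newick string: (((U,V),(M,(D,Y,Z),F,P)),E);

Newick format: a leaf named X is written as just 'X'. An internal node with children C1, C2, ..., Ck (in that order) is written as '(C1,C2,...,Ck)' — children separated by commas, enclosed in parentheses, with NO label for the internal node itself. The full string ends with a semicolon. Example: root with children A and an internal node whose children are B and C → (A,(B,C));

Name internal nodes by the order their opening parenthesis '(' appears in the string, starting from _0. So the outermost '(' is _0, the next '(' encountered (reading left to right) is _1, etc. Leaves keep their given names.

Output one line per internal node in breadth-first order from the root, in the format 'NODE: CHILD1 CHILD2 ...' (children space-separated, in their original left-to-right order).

Input: (((U,V),(M,(D,Y,Z),F,P)),E);
Scanning left-to-right, naming '(' by encounter order:
  pos 0: '(' -> open internal node _0 (depth 1)
  pos 1: '(' -> open internal node _1 (depth 2)
  pos 2: '(' -> open internal node _2 (depth 3)
  pos 6: ')' -> close internal node _2 (now at depth 2)
  pos 8: '(' -> open internal node _3 (depth 3)
  pos 11: '(' -> open internal node _4 (depth 4)
  pos 17: ')' -> close internal node _4 (now at depth 3)
  pos 22: ')' -> close internal node _3 (now at depth 2)
  pos 23: ')' -> close internal node _1 (now at depth 1)
  pos 26: ')' -> close internal node _0 (now at depth 0)
Total internal nodes: 5
BFS adjacency from root:
  _0: _1 E
  _1: _2 _3
  _2: U V
  _3: M _4 F P
  _4: D Y Z

Answer: _0: _1 E
_1: _2 _3
_2: U V
_3: M _4 F P
_4: D Y Z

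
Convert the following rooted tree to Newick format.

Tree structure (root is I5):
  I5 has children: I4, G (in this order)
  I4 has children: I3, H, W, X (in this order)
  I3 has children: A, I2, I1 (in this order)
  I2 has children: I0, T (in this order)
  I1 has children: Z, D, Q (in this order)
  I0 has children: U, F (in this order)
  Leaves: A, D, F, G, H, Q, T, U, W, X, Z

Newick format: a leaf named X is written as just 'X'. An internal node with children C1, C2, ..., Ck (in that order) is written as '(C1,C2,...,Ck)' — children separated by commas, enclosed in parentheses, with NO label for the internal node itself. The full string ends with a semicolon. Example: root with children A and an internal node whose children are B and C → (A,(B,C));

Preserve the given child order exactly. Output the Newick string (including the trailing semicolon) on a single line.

internal I5 with children ['I4', 'G']
  internal I4 with children ['I3', 'H', 'W', 'X']
    internal I3 with children ['A', 'I2', 'I1']
      leaf 'A' → 'A'
      internal I2 with children ['I0', 'T']
        internal I0 with children ['U', 'F']
          leaf 'U' → 'U'
          leaf 'F' → 'F'
        → '(U,F)'
        leaf 'T' → 'T'
      → '((U,F),T)'
      internal I1 with children ['Z', 'D', 'Q']
        leaf 'Z' → 'Z'
        leaf 'D' → 'D'
        leaf 'Q' → 'Q'
      → '(Z,D,Q)'
    → '(A,((U,F),T),(Z,D,Q))'
    leaf 'H' → 'H'
    leaf 'W' → 'W'
    leaf 'X' → 'X'
  → '((A,((U,F),T),(Z,D,Q)),H,W,X)'
  leaf 'G' → 'G'
→ '(((A,((U,F),T),(Z,D,Q)),H,W,X),G)'
Final: (((A,((U,F),T),(Z,D,Q)),H,W,X),G);

Answer: (((A,((U,F),T),(Z,D,Q)),H,W,X),G);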